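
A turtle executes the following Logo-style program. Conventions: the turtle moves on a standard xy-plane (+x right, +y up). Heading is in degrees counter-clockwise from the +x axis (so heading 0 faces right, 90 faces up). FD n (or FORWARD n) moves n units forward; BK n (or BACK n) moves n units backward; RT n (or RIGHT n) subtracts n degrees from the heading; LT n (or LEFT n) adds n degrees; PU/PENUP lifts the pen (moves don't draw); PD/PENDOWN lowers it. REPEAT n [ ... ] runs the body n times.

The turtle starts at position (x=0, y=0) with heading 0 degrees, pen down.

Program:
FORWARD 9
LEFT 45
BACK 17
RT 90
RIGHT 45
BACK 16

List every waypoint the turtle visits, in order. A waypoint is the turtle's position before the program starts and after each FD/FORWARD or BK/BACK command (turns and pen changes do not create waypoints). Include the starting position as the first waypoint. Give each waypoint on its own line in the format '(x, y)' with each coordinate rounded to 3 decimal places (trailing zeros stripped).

Answer: (0, 0)
(9, 0)
(-3.021, -12.021)
(-3.021, 3.979)

Derivation:
Executing turtle program step by step:
Start: pos=(0,0), heading=0, pen down
FD 9: (0,0) -> (9,0) [heading=0, draw]
LT 45: heading 0 -> 45
BK 17: (9,0) -> (-3.021,-12.021) [heading=45, draw]
RT 90: heading 45 -> 315
RT 45: heading 315 -> 270
BK 16: (-3.021,-12.021) -> (-3.021,3.979) [heading=270, draw]
Final: pos=(-3.021,3.979), heading=270, 3 segment(s) drawn
Waypoints (4 total):
(0, 0)
(9, 0)
(-3.021, -12.021)
(-3.021, 3.979)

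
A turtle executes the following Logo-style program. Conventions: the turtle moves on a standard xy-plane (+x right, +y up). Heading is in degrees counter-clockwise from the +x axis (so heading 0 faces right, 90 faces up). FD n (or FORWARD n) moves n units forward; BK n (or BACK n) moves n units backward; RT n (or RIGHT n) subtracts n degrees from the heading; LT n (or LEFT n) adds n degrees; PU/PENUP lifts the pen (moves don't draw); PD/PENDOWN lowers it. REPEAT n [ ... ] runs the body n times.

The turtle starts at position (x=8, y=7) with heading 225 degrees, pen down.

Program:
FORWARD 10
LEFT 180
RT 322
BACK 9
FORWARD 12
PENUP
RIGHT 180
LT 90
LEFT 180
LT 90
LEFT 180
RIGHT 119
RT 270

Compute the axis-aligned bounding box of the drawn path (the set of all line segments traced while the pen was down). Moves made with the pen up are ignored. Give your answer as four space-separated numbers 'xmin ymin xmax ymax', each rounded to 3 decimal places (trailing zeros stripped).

Executing turtle program step by step:
Start: pos=(8,7), heading=225, pen down
FD 10: (8,7) -> (0.929,-0.071) [heading=225, draw]
LT 180: heading 225 -> 45
RT 322: heading 45 -> 83
BK 9: (0.929,-0.071) -> (-0.168,-9.004) [heading=83, draw]
FD 12: (-0.168,-9.004) -> (1.295,2.907) [heading=83, draw]
PU: pen up
RT 180: heading 83 -> 263
LT 90: heading 263 -> 353
LT 180: heading 353 -> 173
LT 90: heading 173 -> 263
LT 180: heading 263 -> 83
RT 119: heading 83 -> 324
RT 270: heading 324 -> 54
Final: pos=(1.295,2.907), heading=54, 3 segment(s) drawn

Segment endpoints: x in {-0.168, 0.929, 1.295, 8}, y in {-9.004, -0.071, 2.907, 7}
xmin=-0.168, ymin=-9.004, xmax=8, ymax=7

Answer: -0.168 -9.004 8 7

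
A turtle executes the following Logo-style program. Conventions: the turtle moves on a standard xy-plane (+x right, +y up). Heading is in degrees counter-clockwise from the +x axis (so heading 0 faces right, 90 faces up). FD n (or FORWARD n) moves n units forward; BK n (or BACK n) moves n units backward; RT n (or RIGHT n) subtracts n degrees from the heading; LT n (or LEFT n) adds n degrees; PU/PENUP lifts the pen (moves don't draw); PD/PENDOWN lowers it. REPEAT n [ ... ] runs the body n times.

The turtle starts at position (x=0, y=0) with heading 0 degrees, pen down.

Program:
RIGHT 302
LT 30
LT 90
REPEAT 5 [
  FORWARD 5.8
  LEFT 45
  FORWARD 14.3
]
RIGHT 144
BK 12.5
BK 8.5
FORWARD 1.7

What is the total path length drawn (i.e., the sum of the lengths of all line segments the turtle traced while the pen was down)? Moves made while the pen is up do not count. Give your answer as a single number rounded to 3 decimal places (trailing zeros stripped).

Executing turtle program step by step:
Start: pos=(0,0), heading=0, pen down
RT 302: heading 0 -> 58
LT 30: heading 58 -> 88
LT 90: heading 88 -> 178
REPEAT 5 [
  -- iteration 1/5 --
  FD 5.8: (0,0) -> (-5.796,0.202) [heading=178, draw]
  LT 45: heading 178 -> 223
  FD 14.3: (-5.796,0.202) -> (-16.255,-9.55) [heading=223, draw]
  -- iteration 2/5 --
  FD 5.8: (-16.255,-9.55) -> (-20.497,-13.506) [heading=223, draw]
  LT 45: heading 223 -> 268
  FD 14.3: (-20.497,-13.506) -> (-20.996,-27.797) [heading=268, draw]
  -- iteration 3/5 --
  FD 5.8: (-20.996,-27.797) -> (-21.198,-33.594) [heading=268, draw]
  LT 45: heading 268 -> 313
  FD 14.3: (-21.198,-33.594) -> (-11.446,-44.052) [heading=313, draw]
  -- iteration 4/5 --
  FD 5.8: (-11.446,-44.052) -> (-7.49,-48.294) [heading=313, draw]
  LT 45: heading 313 -> 358
  FD 14.3: (-7.49,-48.294) -> (6.801,-48.793) [heading=358, draw]
  -- iteration 5/5 --
  FD 5.8: (6.801,-48.793) -> (12.598,-48.995) [heading=358, draw]
  LT 45: heading 358 -> 43
  FD 14.3: (12.598,-48.995) -> (23.056,-39.243) [heading=43, draw]
]
RT 144: heading 43 -> 259
BK 12.5: (23.056,-39.243) -> (25.441,-26.972) [heading=259, draw]
BK 8.5: (25.441,-26.972) -> (27.063,-18.628) [heading=259, draw]
FD 1.7: (27.063,-18.628) -> (26.739,-20.297) [heading=259, draw]
Final: pos=(26.739,-20.297), heading=259, 13 segment(s) drawn

Segment lengths:
  seg 1: (0,0) -> (-5.796,0.202), length = 5.8
  seg 2: (-5.796,0.202) -> (-16.255,-9.55), length = 14.3
  seg 3: (-16.255,-9.55) -> (-20.497,-13.506), length = 5.8
  seg 4: (-20.497,-13.506) -> (-20.996,-27.797), length = 14.3
  seg 5: (-20.996,-27.797) -> (-21.198,-33.594), length = 5.8
  seg 6: (-21.198,-33.594) -> (-11.446,-44.052), length = 14.3
  seg 7: (-11.446,-44.052) -> (-7.49,-48.294), length = 5.8
  seg 8: (-7.49,-48.294) -> (6.801,-48.793), length = 14.3
  seg 9: (6.801,-48.793) -> (12.598,-48.995), length = 5.8
  seg 10: (12.598,-48.995) -> (23.056,-39.243), length = 14.3
  seg 11: (23.056,-39.243) -> (25.441,-26.972), length = 12.5
  seg 12: (25.441,-26.972) -> (27.063,-18.628), length = 8.5
  seg 13: (27.063,-18.628) -> (26.739,-20.297), length = 1.7
Total = 123.2

Answer: 123.2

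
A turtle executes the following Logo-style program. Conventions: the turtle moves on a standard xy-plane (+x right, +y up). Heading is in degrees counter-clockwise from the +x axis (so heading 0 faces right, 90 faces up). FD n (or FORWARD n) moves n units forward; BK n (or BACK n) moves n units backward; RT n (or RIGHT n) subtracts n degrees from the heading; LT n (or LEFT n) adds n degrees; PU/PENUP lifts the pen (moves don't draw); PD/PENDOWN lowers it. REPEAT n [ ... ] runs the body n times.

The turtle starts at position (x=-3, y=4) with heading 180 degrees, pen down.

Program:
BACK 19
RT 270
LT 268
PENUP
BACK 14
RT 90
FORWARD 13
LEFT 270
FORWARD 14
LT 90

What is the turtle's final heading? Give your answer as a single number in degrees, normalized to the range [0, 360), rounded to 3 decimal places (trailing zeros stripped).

Executing turtle program step by step:
Start: pos=(-3,4), heading=180, pen down
BK 19: (-3,4) -> (16,4) [heading=180, draw]
RT 270: heading 180 -> 270
LT 268: heading 270 -> 178
PU: pen up
BK 14: (16,4) -> (29.991,3.511) [heading=178, move]
RT 90: heading 178 -> 88
FD 13: (29.991,3.511) -> (30.445,16.503) [heading=88, move]
LT 270: heading 88 -> 358
FD 14: (30.445,16.503) -> (44.437,16.015) [heading=358, move]
LT 90: heading 358 -> 88
Final: pos=(44.437,16.015), heading=88, 1 segment(s) drawn

Answer: 88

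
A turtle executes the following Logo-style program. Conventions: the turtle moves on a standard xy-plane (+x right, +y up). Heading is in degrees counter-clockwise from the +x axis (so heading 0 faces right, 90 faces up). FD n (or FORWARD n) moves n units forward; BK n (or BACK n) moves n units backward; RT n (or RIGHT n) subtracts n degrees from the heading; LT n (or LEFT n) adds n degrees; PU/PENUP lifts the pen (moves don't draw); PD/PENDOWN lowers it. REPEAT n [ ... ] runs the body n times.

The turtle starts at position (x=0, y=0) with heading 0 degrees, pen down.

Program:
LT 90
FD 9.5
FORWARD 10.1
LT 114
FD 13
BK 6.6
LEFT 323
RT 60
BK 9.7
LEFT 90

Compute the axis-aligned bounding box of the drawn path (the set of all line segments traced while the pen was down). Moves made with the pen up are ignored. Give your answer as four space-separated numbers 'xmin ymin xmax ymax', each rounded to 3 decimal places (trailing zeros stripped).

Executing turtle program step by step:
Start: pos=(0,0), heading=0, pen down
LT 90: heading 0 -> 90
FD 9.5: (0,0) -> (0,9.5) [heading=90, draw]
FD 10.1: (0,9.5) -> (0,19.6) [heading=90, draw]
LT 114: heading 90 -> 204
FD 13: (0,19.6) -> (-11.876,14.312) [heading=204, draw]
BK 6.6: (-11.876,14.312) -> (-5.847,16.997) [heading=204, draw]
LT 323: heading 204 -> 167
RT 60: heading 167 -> 107
BK 9.7: (-5.847,16.997) -> (-3.011,7.721) [heading=107, draw]
LT 90: heading 107 -> 197
Final: pos=(-3.011,7.721), heading=197, 5 segment(s) drawn

Segment endpoints: x in {-11.876, -5.847, -3.011, 0, 0, 0}, y in {0, 7.721, 9.5, 14.312, 16.997, 19.6}
xmin=-11.876, ymin=0, xmax=0, ymax=19.6

Answer: -11.876 0 0 19.6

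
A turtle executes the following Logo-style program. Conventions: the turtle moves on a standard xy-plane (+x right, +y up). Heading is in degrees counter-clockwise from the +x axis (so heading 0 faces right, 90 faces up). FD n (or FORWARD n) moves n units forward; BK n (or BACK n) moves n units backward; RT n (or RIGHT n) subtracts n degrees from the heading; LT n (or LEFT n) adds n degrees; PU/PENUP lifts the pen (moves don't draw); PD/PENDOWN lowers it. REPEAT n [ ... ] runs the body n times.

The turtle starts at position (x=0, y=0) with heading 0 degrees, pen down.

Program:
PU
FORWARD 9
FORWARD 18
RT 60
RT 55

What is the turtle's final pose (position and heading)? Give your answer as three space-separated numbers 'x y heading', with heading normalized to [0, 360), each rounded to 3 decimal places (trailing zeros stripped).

Executing turtle program step by step:
Start: pos=(0,0), heading=0, pen down
PU: pen up
FD 9: (0,0) -> (9,0) [heading=0, move]
FD 18: (9,0) -> (27,0) [heading=0, move]
RT 60: heading 0 -> 300
RT 55: heading 300 -> 245
Final: pos=(27,0), heading=245, 0 segment(s) drawn

Answer: 27 0 245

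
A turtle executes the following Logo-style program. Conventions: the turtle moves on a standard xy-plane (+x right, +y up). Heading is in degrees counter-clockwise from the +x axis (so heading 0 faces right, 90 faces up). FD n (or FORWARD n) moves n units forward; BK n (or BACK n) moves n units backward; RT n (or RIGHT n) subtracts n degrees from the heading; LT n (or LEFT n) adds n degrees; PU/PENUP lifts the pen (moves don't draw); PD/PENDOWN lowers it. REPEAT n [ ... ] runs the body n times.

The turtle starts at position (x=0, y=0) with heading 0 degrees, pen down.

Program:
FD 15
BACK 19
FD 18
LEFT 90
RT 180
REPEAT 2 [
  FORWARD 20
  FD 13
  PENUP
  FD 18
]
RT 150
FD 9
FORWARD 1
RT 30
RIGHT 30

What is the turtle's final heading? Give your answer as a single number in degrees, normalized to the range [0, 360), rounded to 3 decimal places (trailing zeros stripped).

Answer: 60

Derivation:
Executing turtle program step by step:
Start: pos=(0,0), heading=0, pen down
FD 15: (0,0) -> (15,0) [heading=0, draw]
BK 19: (15,0) -> (-4,0) [heading=0, draw]
FD 18: (-4,0) -> (14,0) [heading=0, draw]
LT 90: heading 0 -> 90
RT 180: heading 90 -> 270
REPEAT 2 [
  -- iteration 1/2 --
  FD 20: (14,0) -> (14,-20) [heading=270, draw]
  FD 13: (14,-20) -> (14,-33) [heading=270, draw]
  PU: pen up
  FD 18: (14,-33) -> (14,-51) [heading=270, move]
  -- iteration 2/2 --
  FD 20: (14,-51) -> (14,-71) [heading=270, move]
  FD 13: (14,-71) -> (14,-84) [heading=270, move]
  PU: pen up
  FD 18: (14,-84) -> (14,-102) [heading=270, move]
]
RT 150: heading 270 -> 120
FD 9: (14,-102) -> (9.5,-94.206) [heading=120, move]
FD 1: (9.5,-94.206) -> (9,-93.34) [heading=120, move]
RT 30: heading 120 -> 90
RT 30: heading 90 -> 60
Final: pos=(9,-93.34), heading=60, 5 segment(s) drawn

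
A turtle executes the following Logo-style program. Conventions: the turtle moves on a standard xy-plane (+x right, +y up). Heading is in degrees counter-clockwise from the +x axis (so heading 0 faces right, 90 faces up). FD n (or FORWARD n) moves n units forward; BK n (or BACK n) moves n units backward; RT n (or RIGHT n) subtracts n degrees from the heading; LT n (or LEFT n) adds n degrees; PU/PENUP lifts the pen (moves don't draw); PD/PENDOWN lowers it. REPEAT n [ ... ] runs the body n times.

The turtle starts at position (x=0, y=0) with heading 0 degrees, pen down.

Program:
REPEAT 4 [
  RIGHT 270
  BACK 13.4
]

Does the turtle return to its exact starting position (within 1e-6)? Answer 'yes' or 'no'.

Executing turtle program step by step:
Start: pos=(0,0), heading=0, pen down
REPEAT 4 [
  -- iteration 1/4 --
  RT 270: heading 0 -> 90
  BK 13.4: (0,0) -> (0,-13.4) [heading=90, draw]
  -- iteration 2/4 --
  RT 270: heading 90 -> 180
  BK 13.4: (0,-13.4) -> (13.4,-13.4) [heading=180, draw]
  -- iteration 3/4 --
  RT 270: heading 180 -> 270
  BK 13.4: (13.4,-13.4) -> (13.4,0) [heading=270, draw]
  -- iteration 4/4 --
  RT 270: heading 270 -> 0
  BK 13.4: (13.4,0) -> (0,0) [heading=0, draw]
]
Final: pos=(0,0), heading=0, 4 segment(s) drawn

Start position: (0, 0)
Final position: (0, 0)
Distance = 0; < 1e-6 -> CLOSED

Answer: yes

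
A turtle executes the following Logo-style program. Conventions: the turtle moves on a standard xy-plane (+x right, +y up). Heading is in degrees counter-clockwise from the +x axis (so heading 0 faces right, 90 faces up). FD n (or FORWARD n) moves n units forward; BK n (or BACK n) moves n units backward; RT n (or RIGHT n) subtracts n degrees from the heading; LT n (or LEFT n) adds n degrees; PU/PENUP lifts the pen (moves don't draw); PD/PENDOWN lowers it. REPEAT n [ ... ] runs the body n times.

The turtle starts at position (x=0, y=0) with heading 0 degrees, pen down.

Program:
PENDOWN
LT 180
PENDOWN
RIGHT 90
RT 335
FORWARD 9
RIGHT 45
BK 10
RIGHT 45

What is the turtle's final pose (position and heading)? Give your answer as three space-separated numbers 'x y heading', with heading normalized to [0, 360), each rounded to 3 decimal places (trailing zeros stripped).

Answer: -7.224 -1.24 25

Derivation:
Executing turtle program step by step:
Start: pos=(0,0), heading=0, pen down
PD: pen down
LT 180: heading 0 -> 180
PD: pen down
RT 90: heading 180 -> 90
RT 335: heading 90 -> 115
FD 9: (0,0) -> (-3.804,8.157) [heading=115, draw]
RT 45: heading 115 -> 70
BK 10: (-3.804,8.157) -> (-7.224,-1.24) [heading=70, draw]
RT 45: heading 70 -> 25
Final: pos=(-7.224,-1.24), heading=25, 2 segment(s) drawn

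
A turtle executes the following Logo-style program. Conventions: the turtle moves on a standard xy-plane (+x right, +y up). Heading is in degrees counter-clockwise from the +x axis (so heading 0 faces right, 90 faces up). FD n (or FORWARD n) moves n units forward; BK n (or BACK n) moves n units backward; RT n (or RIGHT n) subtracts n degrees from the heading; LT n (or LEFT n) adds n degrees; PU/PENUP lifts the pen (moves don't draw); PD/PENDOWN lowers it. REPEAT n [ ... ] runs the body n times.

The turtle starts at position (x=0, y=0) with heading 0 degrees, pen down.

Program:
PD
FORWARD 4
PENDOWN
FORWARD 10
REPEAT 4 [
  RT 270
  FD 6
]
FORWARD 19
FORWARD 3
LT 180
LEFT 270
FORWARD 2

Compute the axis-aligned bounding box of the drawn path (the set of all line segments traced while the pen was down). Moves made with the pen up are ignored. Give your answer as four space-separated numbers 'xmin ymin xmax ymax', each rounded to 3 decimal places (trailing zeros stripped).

Executing turtle program step by step:
Start: pos=(0,0), heading=0, pen down
PD: pen down
FD 4: (0,0) -> (4,0) [heading=0, draw]
PD: pen down
FD 10: (4,0) -> (14,0) [heading=0, draw]
REPEAT 4 [
  -- iteration 1/4 --
  RT 270: heading 0 -> 90
  FD 6: (14,0) -> (14,6) [heading=90, draw]
  -- iteration 2/4 --
  RT 270: heading 90 -> 180
  FD 6: (14,6) -> (8,6) [heading=180, draw]
  -- iteration 3/4 --
  RT 270: heading 180 -> 270
  FD 6: (8,6) -> (8,0) [heading=270, draw]
  -- iteration 4/4 --
  RT 270: heading 270 -> 0
  FD 6: (8,0) -> (14,0) [heading=0, draw]
]
FD 19: (14,0) -> (33,0) [heading=0, draw]
FD 3: (33,0) -> (36,0) [heading=0, draw]
LT 180: heading 0 -> 180
LT 270: heading 180 -> 90
FD 2: (36,0) -> (36,2) [heading=90, draw]
Final: pos=(36,2), heading=90, 9 segment(s) drawn

Segment endpoints: x in {0, 4, 8, 8, 14, 14, 14, 33, 36}, y in {0, 0, 0, 0, 0, 2, 6, 6}
xmin=0, ymin=0, xmax=36, ymax=6

Answer: 0 0 36 6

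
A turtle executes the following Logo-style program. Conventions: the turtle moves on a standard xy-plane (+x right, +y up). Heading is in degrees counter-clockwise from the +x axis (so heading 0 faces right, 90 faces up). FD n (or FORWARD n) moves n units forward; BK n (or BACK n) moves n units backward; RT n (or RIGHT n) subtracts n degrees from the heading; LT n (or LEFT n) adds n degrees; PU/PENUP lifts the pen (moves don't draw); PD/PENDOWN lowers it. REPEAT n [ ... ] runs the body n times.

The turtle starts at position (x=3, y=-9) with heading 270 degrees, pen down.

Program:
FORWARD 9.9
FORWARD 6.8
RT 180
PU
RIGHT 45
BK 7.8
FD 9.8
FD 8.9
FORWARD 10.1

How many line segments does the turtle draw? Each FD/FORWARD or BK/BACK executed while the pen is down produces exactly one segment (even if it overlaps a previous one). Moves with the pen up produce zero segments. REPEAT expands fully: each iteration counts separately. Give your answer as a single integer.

Executing turtle program step by step:
Start: pos=(3,-9), heading=270, pen down
FD 9.9: (3,-9) -> (3,-18.9) [heading=270, draw]
FD 6.8: (3,-18.9) -> (3,-25.7) [heading=270, draw]
RT 180: heading 270 -> 90
PU: pen up
RT 45: heading 90 -> 45
BK 7.8: (3,-25.7) -> (-2.515,-31.215) [heading=45, move]
FD 9.8: (-2.515,-31.215) -> (4.414,-24.286) [heading=45, move]
FD 8.9: (4.414,-24.286) -> (10.707,-17.993) [heading=45, move]
FD 10.1: (10.707,-17.993) -> (17.849,-10.851) [heading=45, move]
Final: pos=(17.849,-10.851), heading=45, 2 segment(s) drawn
Segments drawn: 2

Answer: 2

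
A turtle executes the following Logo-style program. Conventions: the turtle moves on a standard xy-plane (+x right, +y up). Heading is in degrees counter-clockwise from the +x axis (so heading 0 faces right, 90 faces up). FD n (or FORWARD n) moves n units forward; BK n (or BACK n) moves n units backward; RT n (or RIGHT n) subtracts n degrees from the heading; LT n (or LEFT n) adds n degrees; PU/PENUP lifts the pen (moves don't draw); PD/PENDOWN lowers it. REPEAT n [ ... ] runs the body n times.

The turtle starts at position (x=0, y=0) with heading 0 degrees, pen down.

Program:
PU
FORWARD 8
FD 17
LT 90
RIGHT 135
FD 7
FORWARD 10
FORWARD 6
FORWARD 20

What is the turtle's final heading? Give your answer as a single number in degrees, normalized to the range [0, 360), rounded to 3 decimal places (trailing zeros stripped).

Answer: 315

Derivation:
Executing turtle program step by step:
Start: pos=(0,0), heading=0, pen down
PU: pen up
FD 8: (0,0) -> (8,0) [heading=0, move]
FD 17: (8,0) -> (25,0) [heading=0, move]
LT 90: heading 0 -> 90
RT 135: heading 90 -> 315
FD 7: (25,0) -> (29.95,-4.95) [heading=315, move]
FD 10: (29.95,-4.95) -> (37.021,-12.021) [heading=315, move]
FD 6: (37.021,-12.021) -> (41.263,-16.263) [heading=315, move]
FD 20: (41.263,-16.263) -> (55.406,-30.406) [heading=315, move]
Final: pos=(55.406,-30.406), heading=315, 0 segment(s) drawn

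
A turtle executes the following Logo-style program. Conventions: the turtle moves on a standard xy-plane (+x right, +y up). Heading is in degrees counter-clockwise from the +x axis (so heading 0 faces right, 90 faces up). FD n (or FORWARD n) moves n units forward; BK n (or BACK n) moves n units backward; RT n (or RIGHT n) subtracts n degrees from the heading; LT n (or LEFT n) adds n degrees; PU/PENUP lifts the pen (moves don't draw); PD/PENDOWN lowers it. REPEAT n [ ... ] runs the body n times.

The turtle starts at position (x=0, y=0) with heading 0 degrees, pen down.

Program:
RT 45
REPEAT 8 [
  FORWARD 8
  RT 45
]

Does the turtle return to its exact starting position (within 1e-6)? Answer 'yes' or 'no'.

Answer: yes

Derivation:
Executing turtle program step by step:
Start: pos=(0,0), heading=0, pen down
RT 45: heading 0 -> 315
REPEAT 8 [
  -- iteration 1/8 --
  FD 8: (0,0) -> (5.657,-5.657) [heading=315, draw]
  RT 45: heading 315 -> 270
  -- iteration 2/8 --
  FD 8: (5.657,-5.657) -> (5.657,-13.657) [heading=270, draw]
  RT 45: heading 270 -> 225
  -- iteration 3/8 --
  FD 8: (5.657,-13.657) -> (0,-19.314) [heading=225, draw]
  RT 45: heading 225 -> 180
  -- iteration 4/8 --
  FD 8: (0,-19.314) -> (-8,-19.314) [heading=180, draw]
  RT 45: heading 180 -> 135
  -- iteration 5/8 --
  FD 8: (-8,-19.314) -> (-13.657,-13.657) [heading=135, draw]
  RT 45: heading 135 -> 90
  -- iteration 6/8 --
  FD 8: (-13.657,-13.657) -> (-13.657,-5.657) [heading=90, draw]
  RT 45: heading 90 -> 45
  -- iteration 7/8 --
  FD 8: (-13.657,-5.657) -> (-8,0) [heading=45, draw]
  RT 45: heading 45 -> 0
  -- iteration 8/8 --
  FD 8: (-8,0) -> (0,0) [heading=0, draw]
  RT 45: heading 0 -> 315
]
Final: pos=(0,0), heading=315, 8 segment(s) drawn

Start position: (0, 0)
Final position: (0, 0)
Distance = 0; < 1e-6 -> CLOSED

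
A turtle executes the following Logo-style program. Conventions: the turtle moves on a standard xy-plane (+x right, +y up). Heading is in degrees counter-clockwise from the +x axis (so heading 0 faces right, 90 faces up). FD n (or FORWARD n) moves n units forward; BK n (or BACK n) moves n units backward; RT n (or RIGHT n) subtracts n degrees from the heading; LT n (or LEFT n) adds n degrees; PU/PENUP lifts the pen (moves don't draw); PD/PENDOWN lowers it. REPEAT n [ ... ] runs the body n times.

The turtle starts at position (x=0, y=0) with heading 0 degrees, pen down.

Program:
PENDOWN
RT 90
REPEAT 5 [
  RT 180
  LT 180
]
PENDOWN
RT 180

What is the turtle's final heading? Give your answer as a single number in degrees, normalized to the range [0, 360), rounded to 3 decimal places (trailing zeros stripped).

Answer: 90

Derivation:
Executing turtle program step by step:
Start: pos=(0,0), heading=0, pen down
PD: pen down
RT 90: heading 0 -> 270
REPEAT 5 [
  -- iteration 1/5 --
  RT 180: heading 270 -> 90
  LT 180: heading 90 -> 270
  -- iteration 2/5 --
  RT 180: heading 270 -> 90
  LT 180: heading 90 -> 270
  -- iteration 3/5 --
  RT 180: heading 270 -> 90
  LT 180: heading 90 -> 270
  -- iteration 4/5 --
  RT 180: heading 270 -> 90
  LT 180: heading 90 -> 270
  -- iteration 5/5 --
  RT 180: heading 270 -> 90
  LT 180: heading 90 -> 270
]
PD: pen down
RT 180: heading 270 -> 90
Final: pos=(0,0), heading=90, 0 segment(s) drawn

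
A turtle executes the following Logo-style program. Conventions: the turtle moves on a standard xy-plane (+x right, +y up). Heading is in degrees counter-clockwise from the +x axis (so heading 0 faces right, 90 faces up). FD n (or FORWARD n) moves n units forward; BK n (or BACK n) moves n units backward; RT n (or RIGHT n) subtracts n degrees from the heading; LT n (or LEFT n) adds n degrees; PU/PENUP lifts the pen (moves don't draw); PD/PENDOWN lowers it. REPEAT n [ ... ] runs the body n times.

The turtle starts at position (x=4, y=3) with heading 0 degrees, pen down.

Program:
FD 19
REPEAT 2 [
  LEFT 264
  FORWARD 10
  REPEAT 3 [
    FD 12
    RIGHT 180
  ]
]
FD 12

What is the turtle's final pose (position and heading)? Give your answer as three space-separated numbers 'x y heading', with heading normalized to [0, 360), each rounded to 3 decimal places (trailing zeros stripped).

Answer: 30.482 -20.959 168

Derivation:
Executing turtle program step by step:
Start: pos=(4,3), heading=0, pen down
FD 19: (4,3) -> (23,3) [heading=0, draw]
REPEAT 2 [
  -- iteration 1/2 --
  LT 264: heading 0 -> 264
  FD 10: (23,3) -> (21.955,-6.945) [heading=264, draw]
  REPEAT 3 [
    -- iteration 1/3 --
    FD 12: (21.955,-6.945) -> (20.7,-18.879) [heading=264, draw]
    RT 180: heading 264 -> 84
    -- iteration 2/3 --
    FD 12: (20.7,-18.879) -> (21.955,-6.945) [heading=84, draw]
    RT 180: heading 84 -> 264
    -- iteration 3/3 --
    FD 12: (21.955,-6.945) -> (20.7,-18.879) [heading=264, draw]
    RT 180: heading 264 -> 84
  ]
  -- iteration 2/2 --
  LT 264: heading 84 -> 348
  FD 10: (20.7,-18.879) -> (30.482,-20.959) [heading=348, draw]
  REPEAT 3 [
    -- iteration 1/3 --
    FD 12: (30.482,-20.959) -> (42.22,-23.454) [heading=348, draw]
    RT 180: heading 348 -> 168
    -- iteration 2/3 --
    FD 12: (42.22,-23.454) -> (30.482,-20.959) [heading=168, draw]
    RT 180: heading 168 -> 348
    -- iteration 3/3 --
    FD 12: (30.482,-20.959) -> (42.22,-23.454) [heading=348, draw]
    RT 180: heading 348 -> 168
  ]
]
FD 12: (42.22,-23.454) -> (30.482,-20.959) [heading=168, draw]
Final: pos=(30.482,-20.959), heading=168, 10 segment(s) drawn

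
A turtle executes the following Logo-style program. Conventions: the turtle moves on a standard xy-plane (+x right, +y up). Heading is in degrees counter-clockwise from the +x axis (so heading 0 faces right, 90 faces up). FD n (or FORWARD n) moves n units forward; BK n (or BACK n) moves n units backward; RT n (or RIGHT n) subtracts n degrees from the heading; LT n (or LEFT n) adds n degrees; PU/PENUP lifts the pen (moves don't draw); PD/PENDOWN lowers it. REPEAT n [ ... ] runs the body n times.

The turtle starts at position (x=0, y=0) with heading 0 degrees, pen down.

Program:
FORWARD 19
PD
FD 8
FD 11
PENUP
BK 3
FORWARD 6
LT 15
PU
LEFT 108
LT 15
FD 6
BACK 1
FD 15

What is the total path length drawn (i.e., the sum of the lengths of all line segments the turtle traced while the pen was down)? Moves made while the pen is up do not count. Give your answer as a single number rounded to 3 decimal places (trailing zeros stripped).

Executing turtle program step by step:
Start: pos=(0,0), heading=0, pen down
FD 19: (0,0) -> (19,0) [heading=0, draw]
PD: pen down
FD 8: (19,0) -> (27,0) [heading=0, draw]
FD 11: (27,0) -> (38,0) [heading=0, draw]
PU: pen up
BK 3: (38,0) -> (35,0) [heading=0, move]
FD 6: (35,0) -> (41,0) [heading=0, move]
LT 15: heading 0 -> 15
PU: pen up
LT 108: heading 15 -> 123
LT 15: heading 123 -> 138
FD 6: (41,0) -> (36.541,4.015) [heading=138, move]
BK 1: (36.541,4.015) -> (37.284,3.346) [heading=138, move]
FD 15: (37.284,3.346) -> (26.137,13.383) [heading=138, move]
Final: pos=(26.137,13.383), heading=138, 3 segment(s) drawn

Segment lengths:
  seg 1: (0,0) -> (19,0), length = 19
  seg 2: (19,0) -> (27,0), length = 8
  seg 3: (27,0) -> (38,0), length = 11
Total = 38

Answer: 38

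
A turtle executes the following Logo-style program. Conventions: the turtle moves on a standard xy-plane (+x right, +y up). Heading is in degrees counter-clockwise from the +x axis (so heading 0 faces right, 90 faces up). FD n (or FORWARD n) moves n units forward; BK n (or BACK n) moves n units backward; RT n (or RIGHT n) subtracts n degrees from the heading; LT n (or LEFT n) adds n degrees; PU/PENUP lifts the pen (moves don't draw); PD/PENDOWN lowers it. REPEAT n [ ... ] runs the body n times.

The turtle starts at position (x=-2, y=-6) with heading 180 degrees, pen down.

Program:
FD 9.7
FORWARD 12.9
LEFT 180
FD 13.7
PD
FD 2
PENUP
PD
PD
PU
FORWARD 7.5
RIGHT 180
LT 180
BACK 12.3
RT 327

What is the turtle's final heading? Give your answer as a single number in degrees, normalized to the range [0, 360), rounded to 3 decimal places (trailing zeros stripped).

Executing turtle program step by step:
Start: pos=(-2,-6), heading=180, pen down
FD 9.7: (-2,-6) -> (-11.7,-6) [heading=180, draw]
FD 12.9: (-11.7,-6) -> (-24.6,-6) [heading=180, draw]
LT 180: heading 180 -> 0
FD 13.7: (-24.6,-6) -> (-10.9,-6) [heading=0, draw]
PD: pen down
FD 2: (-10.9,-6) -> (-8.9,-6) [heading=0, draw]
PU: pen up
PD: pen down
PD: pen down
PU: pen up
FD 7.5: (-8.9,-6) -> (-1.4,-6) [heading=0, move]
RT 180: heading 0 -> 180
LT 180: heading 180 -> 0
BK 12.3: (-1.4,-6) -> (-13.7,-6) [heading=0, move]
RT 327: heading 0 -> 33
Final: pos=(-13.7,-6), heading=33, 4 segment(s) drawn

Answer: 33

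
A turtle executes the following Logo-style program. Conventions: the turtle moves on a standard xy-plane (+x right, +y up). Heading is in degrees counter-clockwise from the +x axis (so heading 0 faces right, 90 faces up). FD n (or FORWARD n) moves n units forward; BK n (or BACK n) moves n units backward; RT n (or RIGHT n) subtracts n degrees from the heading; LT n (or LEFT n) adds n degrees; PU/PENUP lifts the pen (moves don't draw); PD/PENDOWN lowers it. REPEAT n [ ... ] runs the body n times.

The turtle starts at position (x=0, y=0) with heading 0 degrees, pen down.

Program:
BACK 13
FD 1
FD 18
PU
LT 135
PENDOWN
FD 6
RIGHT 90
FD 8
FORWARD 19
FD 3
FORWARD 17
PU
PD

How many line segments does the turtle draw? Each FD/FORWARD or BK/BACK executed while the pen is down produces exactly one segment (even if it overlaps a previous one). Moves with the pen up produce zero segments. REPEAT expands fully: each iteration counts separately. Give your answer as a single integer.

Executing turtle program step by step:
Start: pos=(0,0), heading=0, pen down
BK 13: (0,0) -> (-13,0) [heading=0, draw]
FD 1: (-13,0) -> (-12,0) [heading=0, draw]
FD 18: (-12,0) -> (6,0) [heading=0, draw]
PU: pen up
LT 135: heading 0 -> 135
PD: pen down
FD 6: (6,0) -> (1.757,4.243) [heading=135, draw]
RT 90: heading 135 -> 45
FD 8: (1.757,4.243) -> (7.414,9.899) [heading=45, draw]
FD 19: (7.414,9.899) -> (20.849,23.335) [heading=45, draw]
FD 3: (20.849,23.335) -> (22.971,25.456) [heading=45, draw]
FD 17: (22.971,25.456) -> (34.991,37.477) [heading=45, draw]
PU: pen up
PD: pen down
Final: pos=(34.991,37.477), heading=45, 8 segment(s) drawn
Segments drawn: 8

Answer: 8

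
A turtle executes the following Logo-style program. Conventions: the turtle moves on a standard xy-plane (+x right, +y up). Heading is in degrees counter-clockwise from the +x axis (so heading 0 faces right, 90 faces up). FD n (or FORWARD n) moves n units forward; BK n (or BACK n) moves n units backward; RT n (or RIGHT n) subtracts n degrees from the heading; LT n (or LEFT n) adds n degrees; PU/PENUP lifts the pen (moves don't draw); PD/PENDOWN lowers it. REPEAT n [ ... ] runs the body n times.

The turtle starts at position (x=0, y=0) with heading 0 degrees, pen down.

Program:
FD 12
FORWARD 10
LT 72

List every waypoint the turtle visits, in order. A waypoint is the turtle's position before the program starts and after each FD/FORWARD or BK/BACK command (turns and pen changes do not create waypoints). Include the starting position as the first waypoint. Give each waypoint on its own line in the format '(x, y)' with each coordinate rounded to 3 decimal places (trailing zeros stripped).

Answer: (0, 0)
(12, 0)
(22, 0)

Derivation:
Executing turtle program step by step:
Start: pos=(0,0), heading=0, pen down
FD 12: (0,0) -> (12,0) [heading=0, draw]
FD 10: (12,0) -> (22,0) [heading=0, draw]
LT 72: heading 0 -> 72
Final: pos=(22,0), heading=72, 2 segment(s) drawn
Waypoints (3 total):
(0, 0)
(12, 0)
(22, 0)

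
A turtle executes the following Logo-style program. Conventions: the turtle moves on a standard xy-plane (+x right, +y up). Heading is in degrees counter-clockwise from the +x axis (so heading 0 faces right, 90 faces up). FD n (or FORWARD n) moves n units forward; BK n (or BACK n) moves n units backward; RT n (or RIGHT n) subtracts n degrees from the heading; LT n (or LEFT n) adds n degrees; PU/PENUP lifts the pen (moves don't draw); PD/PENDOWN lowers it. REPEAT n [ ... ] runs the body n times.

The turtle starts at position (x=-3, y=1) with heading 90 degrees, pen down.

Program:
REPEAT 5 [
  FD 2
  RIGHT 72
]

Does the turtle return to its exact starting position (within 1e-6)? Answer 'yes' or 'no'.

Executing turtle program step by step:
Start: pos=(-3,1), heading=90, pen down
REPEAT 5 [
  -- iteration 1/5 --
  FD 2: (-3,1) -> (-3,3) [heading=90, draw]
  RT 72: heading 90 -> 18
  -- iteration 2/5 --
  FD 2: (-3,3) -> (-1.098,3.618) [heading=18, draw]
  RT 72: heading 18 -> 306
  -- iteration 3/5 --
  FD 2: (-1.098,3.618) -> (0.078,2) [heading=306, draw]
  RT 72: heading 306 -> 234
  -- iteration 4/5 --
  FD 2: (0.078,2) -> (-1.098,0.382) [heading=234, draw]
  RT 72: heading 234 -> 162
  -- iteration 5/5 --
  FD 2: (-1.098,0.382) -> (-3,1) [heading=162, draw]
  RT 72: heading 162 -> 90
]
Final: pos=(-3,1), heading=90, 5 segment(s) drawn

Start position: (-3, 1)
Final position: (-3, 1)
Distance = 0; < 1e-6 -> CLOSED

Answer: yes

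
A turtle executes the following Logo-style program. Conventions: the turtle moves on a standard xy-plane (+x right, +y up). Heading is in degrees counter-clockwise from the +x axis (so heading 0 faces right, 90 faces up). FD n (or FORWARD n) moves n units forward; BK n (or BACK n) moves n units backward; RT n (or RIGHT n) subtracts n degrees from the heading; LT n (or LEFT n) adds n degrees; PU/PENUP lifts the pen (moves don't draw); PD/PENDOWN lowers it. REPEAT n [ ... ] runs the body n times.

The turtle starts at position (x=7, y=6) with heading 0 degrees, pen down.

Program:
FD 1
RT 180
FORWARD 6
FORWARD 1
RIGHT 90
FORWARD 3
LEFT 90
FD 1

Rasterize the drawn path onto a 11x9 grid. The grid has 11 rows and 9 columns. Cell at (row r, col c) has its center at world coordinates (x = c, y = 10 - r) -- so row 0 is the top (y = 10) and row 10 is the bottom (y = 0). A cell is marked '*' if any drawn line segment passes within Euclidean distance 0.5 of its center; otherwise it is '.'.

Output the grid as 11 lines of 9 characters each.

Answer: .........
**.......
.*.......
.*.......
.********
.........
.........
.........
.........
.........
.........

Derivation:
Segment 0: (7,6) -> (8,6)
Segment 1: (8,6) -> (2,6)
Segment 2: (2,6) -> (1,6)
Segment 3: (1,6) -> (1,9)
Segment 4: (1,9) -> (-0,9)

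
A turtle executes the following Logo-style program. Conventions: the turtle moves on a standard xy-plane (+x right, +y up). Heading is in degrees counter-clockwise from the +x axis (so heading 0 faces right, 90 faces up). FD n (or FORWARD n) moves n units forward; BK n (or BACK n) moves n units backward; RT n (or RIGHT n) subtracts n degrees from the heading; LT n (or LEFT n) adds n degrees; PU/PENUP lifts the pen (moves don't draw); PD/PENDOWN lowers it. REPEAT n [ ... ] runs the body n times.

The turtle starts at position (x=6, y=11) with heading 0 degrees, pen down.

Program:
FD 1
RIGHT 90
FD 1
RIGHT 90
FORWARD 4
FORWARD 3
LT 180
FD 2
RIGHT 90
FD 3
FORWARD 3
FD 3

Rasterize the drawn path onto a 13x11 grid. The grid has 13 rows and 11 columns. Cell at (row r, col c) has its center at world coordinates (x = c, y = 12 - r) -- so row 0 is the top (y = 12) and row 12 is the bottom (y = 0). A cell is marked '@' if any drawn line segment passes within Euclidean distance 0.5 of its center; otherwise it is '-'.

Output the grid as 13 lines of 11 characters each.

Segment 0: (6,11) -> (7,11)
Segment 1: (7,11) -> (7,10)
Segment 2: (7,10) -> (3,10)
Segment 3: (3,10) -> (0,10)
Segment 4: (0,10) -> (2,10)
Segment 5: (2,10) -> (2,7)
Segment 6: (2,7) -> (2,4)
Segment 7: (2,4) -> (2,1)

Answer: -----------
------@@---
@@@@@@@@---
--@--------
--@--------
--@--------
--@--------
--@--------
--@--------
--@--------
--@--------
--@--------
-----------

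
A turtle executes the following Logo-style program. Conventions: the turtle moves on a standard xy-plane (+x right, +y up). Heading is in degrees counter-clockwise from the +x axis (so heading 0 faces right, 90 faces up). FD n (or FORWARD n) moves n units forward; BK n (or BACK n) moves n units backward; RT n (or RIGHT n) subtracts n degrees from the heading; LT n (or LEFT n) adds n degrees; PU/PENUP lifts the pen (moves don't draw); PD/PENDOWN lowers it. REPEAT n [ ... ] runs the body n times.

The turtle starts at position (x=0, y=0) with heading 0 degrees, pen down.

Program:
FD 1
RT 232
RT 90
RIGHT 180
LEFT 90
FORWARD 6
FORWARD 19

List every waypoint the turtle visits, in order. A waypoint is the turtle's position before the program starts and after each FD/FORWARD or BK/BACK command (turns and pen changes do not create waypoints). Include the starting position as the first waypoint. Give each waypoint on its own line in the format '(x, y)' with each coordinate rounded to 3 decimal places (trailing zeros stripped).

Executing turtle program step by step:
Start: pos=(0,0), heading=0, pen down
FD 1: (0,0) -> (1,0) [heading=0, draw]
RT 232: heading 0 -> 128
RT 90: heading 128 -> 38
RT 180: heading 38 -> 218
LT 90: heading 218 -> 308
FD 6: (1,0) -> (4.694,-4.728) [heading=308, draw]
FD 19: (4.694,-4.728) -> (16.392,-19.7) [heading=308, draw]
Final: pos=(16.392,-19.7), heading=308, 3 segment(s) drawn
Waypoints (4 total):
(0, 0)
(1, 0)
(4.694, -4.728)
(16.392, -19.7)

Answer: (0, 0)
(1, 0)
(4.694, -4.728)
(16.392, -19.7)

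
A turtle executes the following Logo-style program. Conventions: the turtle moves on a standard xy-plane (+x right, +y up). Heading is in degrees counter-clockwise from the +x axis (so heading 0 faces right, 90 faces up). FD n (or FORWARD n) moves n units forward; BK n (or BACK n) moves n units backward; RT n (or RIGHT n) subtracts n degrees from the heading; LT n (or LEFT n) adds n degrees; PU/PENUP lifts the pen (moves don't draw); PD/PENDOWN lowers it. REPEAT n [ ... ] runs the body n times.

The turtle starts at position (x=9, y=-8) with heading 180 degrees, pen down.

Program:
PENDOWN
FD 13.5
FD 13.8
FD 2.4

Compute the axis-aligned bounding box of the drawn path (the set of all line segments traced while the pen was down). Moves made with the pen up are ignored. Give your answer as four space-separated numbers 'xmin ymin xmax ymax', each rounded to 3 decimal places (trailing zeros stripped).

Executing turtle program step by step:
Start: pos=(9,-8), heading=180, pen down
PD: pen down
FD 13.5: (9,-8) -> (-4.5,-8) [heading=180, draw]
FD 13.8: (-4.5,-8) -> (-18.3,-8) [heading=180, draw]
FD 2.4: (-18.3,-8) -> (-20.7,-8) [heading=180, draw]
Final: pos=(-20.7,-8), heading=180, 3 segment(s) drawn

Segment endpoints: x in {-20.7, -18.3, -4.5, 9}, y in {-8, -8, -8}
xmin=-20.7, ymin=-8, xmax=9, ymax=-8

Answer: -20.7 -8 9 -8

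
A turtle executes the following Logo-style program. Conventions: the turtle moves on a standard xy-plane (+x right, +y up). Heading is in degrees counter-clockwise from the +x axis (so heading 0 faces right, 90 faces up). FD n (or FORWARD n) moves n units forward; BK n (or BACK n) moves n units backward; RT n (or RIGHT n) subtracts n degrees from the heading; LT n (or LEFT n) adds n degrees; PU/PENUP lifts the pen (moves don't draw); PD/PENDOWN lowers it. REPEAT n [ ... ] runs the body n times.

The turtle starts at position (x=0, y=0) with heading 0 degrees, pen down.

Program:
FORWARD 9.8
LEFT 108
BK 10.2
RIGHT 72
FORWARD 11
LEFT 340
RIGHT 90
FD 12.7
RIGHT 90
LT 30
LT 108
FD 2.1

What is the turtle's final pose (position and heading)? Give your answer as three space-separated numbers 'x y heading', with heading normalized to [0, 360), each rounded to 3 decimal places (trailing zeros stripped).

Executing turtle program step by step:
Start: pos=(0,0), heading=0, pen down
FD 9.8: (0,0) -> (9.8,0) [heading=0, draw]
LT 108: heading 0 -> 108
BK 10.2: (9.8,0) -> (12.952,-9.701) [heading=108, draw]
RT 72: heading 108 -> 36
FD 11: (12.952,-9.701) -> (21.851,-3.235) [heading=36, draw]
LT 340: heading 36 -> 16
RT 90: heading 16 -> 286
FD 12.7: (21.851,-3.235) -> (25.352,-15.443) [heading=286, draw]
RT 90: heading 286 -> 196
LT 30: heading 196 -> 226
LT 108: heading 226 -> 334
FD 2.1: (25.352,-15.443) -> (27.239,-16.364) [heading=334, draw]
Final: pos=(27.239,-16.364), heading=334, 5 segment(s) drawn

Answer: 27.239 -16.364 334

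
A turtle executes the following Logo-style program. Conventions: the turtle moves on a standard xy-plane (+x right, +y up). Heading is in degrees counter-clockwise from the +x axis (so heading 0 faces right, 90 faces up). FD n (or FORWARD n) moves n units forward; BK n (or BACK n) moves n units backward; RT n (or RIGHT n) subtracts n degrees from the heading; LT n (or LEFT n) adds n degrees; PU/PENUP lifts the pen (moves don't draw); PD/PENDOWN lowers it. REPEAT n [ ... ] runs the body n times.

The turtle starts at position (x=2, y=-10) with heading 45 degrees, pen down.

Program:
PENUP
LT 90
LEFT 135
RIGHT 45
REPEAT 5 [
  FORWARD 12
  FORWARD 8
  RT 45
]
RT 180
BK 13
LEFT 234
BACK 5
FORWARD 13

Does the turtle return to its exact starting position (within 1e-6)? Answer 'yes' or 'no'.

Answer: no

Derivation:
Executing turtle program step by step:
Start: pos=(2,-10), heading=45, pen down
PU: pen up
LT 90: heading 45 -> 135
LT 135: heading 135 -> 270
RT 45: heading 270 -> 225
REPEAT 5 [
  -- iteration 1/5 --
  FD 12: (2,-10) -> (-6.485,-18.485) [heading=225, move]
  FD 8: (-6.485,-18.485) -> (-12.142,-24.142) [heading=225, move]
  RT 45: heading 225 -> 180
  -- iteration 2/5 --
  FD 12: (-12.142,-24.142) -> (-24.142,-24.142) [heading=180, move]
  FD 8: (-24.142,-24.142) -> (-32.142,-24.142) [heading=180, move]
  RT 45: heading 180 -> 135
  -- iteration 3/5 --
  FD 12: (-32.142,-24.142) -> (-40.627,-15.657) [heading=135, move]
  FD 8: (-40.627,-15.657) -> (-46.284,-10) [heading=135, move]
  RT 45: heading 135 -> 90
  -- iteration 4/5 --
  FD 12: (-46.284,-10) -> (-46.284,2) [heading=90, move]
  FD 8: (-46.284,2) -> (-46.284,10) [heading=90, move]
  RT 45: heading 90 -> 45
  -- iteration 5/5 --
  FD 12: (-46.284,10) -> (-37.799,18.485) [heading=45, move]
  FD 8: (-37.799,18.485) -> (-32.142,24.142) [heading=45, move]
  RT 45: heading 45 -> 0
]
RT 180: heading 0 -> 180
BK 13: (-32.142,24.142) -> (-19.142,24.142) [heading=180, move]
LT 234: heading 180 -> 54
BK 5: (-19.142,24.142) -> (-22.081,20.097) [heading=54, move]
FD 13: (-22.081,20.097) -> (-14.44,30.614) [heading=54, move]
Final: pos=(-14.44,30.614), heading=54, 0 segment(s) drawn

Start position: (2, -10)
Final position: (-14.44, 30.614)
Distance = 43.815; >= 1e-6 -> NOT closed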